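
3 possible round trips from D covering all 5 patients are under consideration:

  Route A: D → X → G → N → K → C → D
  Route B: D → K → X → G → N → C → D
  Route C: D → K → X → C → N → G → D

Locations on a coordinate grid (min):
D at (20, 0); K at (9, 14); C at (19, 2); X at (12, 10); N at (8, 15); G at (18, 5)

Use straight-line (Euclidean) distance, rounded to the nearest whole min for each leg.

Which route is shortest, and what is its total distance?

Route A: 13 + 8 + 14 + 1 + 16 + 2 = 54
Route B: 18 + 5 + 8 + 14 + 17 + 2 = 64
Route C: 18 + 5 + 11 + 17 + 14 + 5 = 70

54 min — Route A is the shortest.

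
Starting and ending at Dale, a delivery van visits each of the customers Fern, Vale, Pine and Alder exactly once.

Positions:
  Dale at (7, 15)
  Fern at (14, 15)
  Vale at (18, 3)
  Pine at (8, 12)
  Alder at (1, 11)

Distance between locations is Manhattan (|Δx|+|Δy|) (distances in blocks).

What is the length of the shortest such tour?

Minimum total distance: 60 blocks.

Dale→Fern→Vale→Pine→Alder→Dale: 7+16+19+8+10 = 60
Dale→Fern→Vale→Alder→Pine→Dale: 7+16+25+8+4 = 60
Dale→Fern→Pine→Vale→Alder→Dale: 7+9+19+25+10 = 70
Dale→Fern→Pine→Alder→Vale→Dale: 7+9+8+25+23 = 72
Dale→Fern→Alder→Vale→Pine→Dale: 7+17+25+19+4 = 72
Dale→Fern→Alder→Pine→Vale→Dale: 7+17+8+19+23 = 74
Dale→Vale→Fern→Pine→Alder→Dale: 23+16+9+8+10 = 66
Dale→Vale→Fern→Alder→Pine→Dale: 23+16+17+8+4 = 68
Dale→Vale→Pine→Fern→Alder→Dale: 23+19+9+17+10 = 78
Dale→Vale→Alder→Fern→Pine→Dale: 23+25+17+9+4 = 78
Dale→Pine→Fern→Vale→Alder→Dale: 4+9+16+25+10 = 64
Dale→Pine→Vale→Fern→Alder→Dale: 4+19+16+17+10 = 66
The minimum is 60.
One optimal route: Dale → Fern → Vale → Pine → Alder → Dale (or its reverse).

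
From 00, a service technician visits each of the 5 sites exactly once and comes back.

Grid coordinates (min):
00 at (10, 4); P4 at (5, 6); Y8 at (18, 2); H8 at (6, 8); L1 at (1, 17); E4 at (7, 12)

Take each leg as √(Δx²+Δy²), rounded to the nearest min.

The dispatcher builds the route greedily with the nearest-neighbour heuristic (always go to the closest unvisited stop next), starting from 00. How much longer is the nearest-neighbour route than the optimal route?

The nearest-neighbour route is 2 min longer than optimal.

From 00: P4=5, H8=6, Y8=8, E4=9, L1=16 → choose P4 (5).
From P4: H8=2, E4=6, L1=12, Y8=14 → choose H8 (2).
From H8: E4=4, L1=10, Y8=13 → choose E4 (4).
From E4: L1=8, Y8=15 → choose L1 (8).
From L1: Y8=23 → choose Y8 (23).
NN route 00 → P4 → H8 → E4 → L1 → Y8 → 00 costs 50.
Optimal: 00 → P4 → H8 → L1 → E4 → Y8 → 00 costs 48 (by enumerating all 60 distinct tours).
Excess = 50 − 48 = 2.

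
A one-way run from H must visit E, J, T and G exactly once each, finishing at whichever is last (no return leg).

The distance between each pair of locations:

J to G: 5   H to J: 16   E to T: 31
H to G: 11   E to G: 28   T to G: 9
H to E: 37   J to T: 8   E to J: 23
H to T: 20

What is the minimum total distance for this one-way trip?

Minimum one-way distance = 51.

There are 4! = 24 possible orderings.
H→E→J→T→G: 37+23+8+9 = 77
H→E→J→G→T: 37+23+5+9 = 74
H→E→T→J→G: 37+31+8+5 = 81
H→E→T→G→J: 37+31+9+5 = 82
H→E→G→J→T: 37+28+5+8 = 78
H→E→G→T→J: 37+28+9+8 = 82
H→J→E→T→G: 16+23+31+9 = 79
H→J→E→G→T: 16+23+28+9 = 76
H→J→T→E→G: 16+8+31+28 = 83
H→J→T→G→E: 16+8+9+28 = 61
H→J→G→E→T: 16+5+28+31 = 80
H→J→G→T→E: 16+5+9+31 = 61
H→T→E→J→G: 20+31+23+5 = 79
H→T→E→G→J: 20+31+28+5 = 84
… (10 more)
H→G→T→J→E: 11+9+8+23 = 51  ← best
The minimum is 51.
One shortest path: H → G → T → J → E.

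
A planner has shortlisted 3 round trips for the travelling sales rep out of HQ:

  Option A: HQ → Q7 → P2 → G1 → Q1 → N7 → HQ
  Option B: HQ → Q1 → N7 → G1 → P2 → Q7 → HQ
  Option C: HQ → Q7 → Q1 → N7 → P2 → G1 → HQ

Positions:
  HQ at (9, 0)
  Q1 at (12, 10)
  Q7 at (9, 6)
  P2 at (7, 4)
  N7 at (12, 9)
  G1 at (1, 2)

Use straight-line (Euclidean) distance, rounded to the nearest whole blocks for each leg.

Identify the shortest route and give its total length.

Option A: 6 + 3 + 6 + 14 + 1 + 9 = 39
Option B: 10 + 1 + 13 + 6 + 3 + 6 = 39
Option C: 6 + 5 + 1 + 7 + 6 + 8 = 33

Shortest is Option C, total 33 blocks.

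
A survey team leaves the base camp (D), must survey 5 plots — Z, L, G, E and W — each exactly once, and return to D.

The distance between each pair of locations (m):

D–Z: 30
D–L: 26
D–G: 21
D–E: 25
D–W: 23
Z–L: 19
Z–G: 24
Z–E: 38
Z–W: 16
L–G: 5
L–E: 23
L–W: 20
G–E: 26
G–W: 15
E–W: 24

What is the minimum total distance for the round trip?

Minimum total distance: 110 m.

There are 60 distinct closed tours to check (reversals are equivalent).
D - Z - L - G - E - W - D: 30+19+5+26+24+23 = 127
D - Z - L - G - W - E - D: 30+19+5+15+24+25 = 118
D - Z - L - E - G - W - D: 30+19+23+26+15+23 = 136
D - Z - L - E - W - G - D: 30+19+23+24+15+21 = 132
D - Z - L - W - G - E - D: 30+19+20+15+26+25 = 135
D - Z - L - W - E - G - D: 30+19+20+24+26+21 = 140
D - Z - G - L - E - W - D: 30+24+5+23+24+23 = 129
D - Z - G - L - W - E - D: 30+24+5+20+24+25 = 128
D - Z - G - E - L - W - D: 30+24+26+23+20+23 = 146
D - Z - G - E - W - L - D: 30+24+26+24+20+26 = 150
D - Z - G - W - L - E - D: 30+24+15+20+23+25 = 137
D - Z - G - W - E - L - D: 30+24+15+24+23+26 = 142
D - Z - E - L - G - W - D: 30+38+23+5+15+23 = 134
D - Z - E - L - W - G - D: 30+38+23+20+15+21 = 147
… (46 more)
D - G - L - Z - W - E - D: 21+5+19+16+24+25 = 110  ← best
The minimum is 110.
One optimal route: D → G → L → Z → W → E → D (or its reverse).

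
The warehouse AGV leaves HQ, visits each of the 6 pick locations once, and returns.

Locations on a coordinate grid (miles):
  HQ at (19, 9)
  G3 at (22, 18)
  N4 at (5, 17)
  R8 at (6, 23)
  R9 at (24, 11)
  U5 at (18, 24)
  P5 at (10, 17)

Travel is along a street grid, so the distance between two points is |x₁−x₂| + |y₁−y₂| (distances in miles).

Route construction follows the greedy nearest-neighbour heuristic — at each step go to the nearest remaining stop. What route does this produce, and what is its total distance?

68 miles along HQ → R9 → G3 → U5 → R8 → N4 → P5 → HQ.

From HQ: distances to unvisited — R9=7, G3=12, U5=16, P5=17, N4=22, R8=27. Nearest is R9 (7).
From R9: distances to unvisited — G3=9, U5=19, P5=20, N4=25, R8=30. Nearest is G3 (9).
From G3: distances to unvisited — U5=10, P5=13, N4=18, R8=21. Nearest is U5 (10).
From U5: distances to unvisited — R8=13, P5=15, N4=20. Nearest is R8 (13).
From R8: distances to unvisited — N4=7, P5=10. Nearest is N4 (7).
From N4: distances to unvisited — P5=5. Nearest is P5 (5).
Return P5→HQ: 17.
Total = 7 + 9 + 10 + 13 + 7 + 5 + 17 = 68.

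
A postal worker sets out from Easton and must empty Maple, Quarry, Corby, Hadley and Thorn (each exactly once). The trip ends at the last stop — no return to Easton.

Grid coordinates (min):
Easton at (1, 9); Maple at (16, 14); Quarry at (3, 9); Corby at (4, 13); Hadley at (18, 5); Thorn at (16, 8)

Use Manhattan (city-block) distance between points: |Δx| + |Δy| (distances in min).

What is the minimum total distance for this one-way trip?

There are 5! = 120 possible orderings.
Easton→Maple→Quarry→Corby→Hadley→Thorn: 20+18+5+22+5 = 70
Easton→Maple→Quarry→Corby→Thorn→Hadley: 20+18+5+17+5 = 65
Easton→Maple→Quarry→Hadley→Corby→Thorn: 20+18+19+22+17 = 96
Easton→Maple→Quarry→Hadley→Thorn→Corby: 20+18+19+5+17 = 79
Easton→Maple→Quarry→Thorn→Corby→Hadley: 20+18+14+17+22 = 91
Easton→Maple→Quarry→Thorn→Hadley→Corby: 20+18+14+5+22 = 79
Easton→Maple→Corby→Quarry→Hadley→Thorn: 20+13+5+19+5 = 62
Easton→Maple→Corby→Quarry→Thorn→Hadley: 20+13+5+14+5 = 57
Easton→Maple→Corby→Hadley→Quarry→Thorn: 20+13+22+19+14 = 88
Easton→Maple→Corby→Hadley→Thorn→Quarry: 20+13+22+5+14 = 74
Easton→Maple→Corby→Thorn→Quarry→Hadley: 20+13+17+14+19 = 83
Easton→Maple→Corby→Thorn→Hadley→Quarry: 20+13+17+5+19 = 74
Easton→Maple→Hadley→Quarry→Corby→Thorn: 20+11+19+5+17 = 72
Easton→Maple→Hadley→Quarry→Thorn→Corby: 20+11+19+14+17 = 81
… (106 more)
Easton→Quarry→Corby→Maple→Thorn→Hadley: 2+5+13+6+5 = 31  ← best
The minimum is 31.
One shortest path: Easton → Quarry → Corby → Maple → Thorn → Hadley.

Shortest open route: 31 min.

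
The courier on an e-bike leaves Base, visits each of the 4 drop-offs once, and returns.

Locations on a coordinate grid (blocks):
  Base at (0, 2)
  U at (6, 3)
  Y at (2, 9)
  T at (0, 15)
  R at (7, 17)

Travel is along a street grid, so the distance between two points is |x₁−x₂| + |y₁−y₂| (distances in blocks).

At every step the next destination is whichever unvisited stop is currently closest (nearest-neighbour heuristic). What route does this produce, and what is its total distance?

From Base: distances to unvisited — U=7, Y=9, T=13, R=22. Nearest is U (7).
From U: distances to unvisited — Y=10, R=15, T=18. Nearest is Y (10).
From Y: distances to unvisited — T=8, R=13. Nearest is T (8).
From T: distances to unvisited — R=9. Nearest is R (9).
Return R→Base: 22.
Total = 7 + 10 + 8 + 9 + 22 = 56.

Nearest-neighbour total = 56 blocks; route Base → U → Y → T → R → Base.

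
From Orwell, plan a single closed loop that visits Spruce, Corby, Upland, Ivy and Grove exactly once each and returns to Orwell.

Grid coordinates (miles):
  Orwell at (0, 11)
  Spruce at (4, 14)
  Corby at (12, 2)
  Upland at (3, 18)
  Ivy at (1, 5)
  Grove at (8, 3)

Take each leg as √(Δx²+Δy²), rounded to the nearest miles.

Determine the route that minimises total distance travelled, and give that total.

Orwell - Spruce - Corby - Upland - Ivy - Grove - Orwell: 5+14+18+13+7+11 = 68
Orwell - Spruce - Corby - Upland - Grove - Ivy - Orwell: 5+14+18+16+7+6 = 66
Orwell - Spruce - Corby - Ivy - Upland - Grove - Orwell: 5+14+11+13+16+11 = 70
Orwell - Spruce - Corby - Ivy - Grove - Upland - Orwell: 5+14+11+7+16+8 = 61
Orwell - Spruce - Corby - Grove - Upland - Ivy - Orwell: 5+14+4+16+13+6 = 58
Orwell - Spruce - Corby - Grove - Ivy - Upland - Orwell: 5+14+4+7+13+8 = 51
Orwell - Spruce - Upland - Corby - Ivy - Grove - Orwell: 5+4+18+11+7+11 = 56
Orwell - Spruce - Upland - Corby - Grove - Ivy - Orwell: 5+4+18+4+7+6 = 44
Orwell - Spruce - Upland - Ivy - Corby - Grove - Orwell: 5+4+13+11+4+11 = 48
Orwell - Spruce - Upland - Ivy - Grove - Corby - Orwell: 5+4+13+7+4+15 = 48
Orwell - Spruce - Upland - Grove - Corby - Ivy - Orwell: 5+4+16+4+11+6 = 46
Orwell - Spruce - Upland - Grove - Ivy - Corby - Orwell: 5+4+16+7+11+15 = 58
Orwell - Spruce - Ivy - Corby - Upland - Grove - Orwell: 5+9+11+18+16+11 = 70
Orwell - Spruce - Ivy - Corby - Grove - Upland - Orwell: 5+9+11+4+16+8 = 53
… (46 more)
Orwell - Upland - Spruce - Corby - Grove - Ivy - Orwell: 8+4+14+4+7+6 = 43  ← best
The minimum is 43.
One optimal route: Orwell → Upland → Spruce → Corby → Grove → Ivy → Orwell (or its reverse).

Shortest round trip = 43 miles.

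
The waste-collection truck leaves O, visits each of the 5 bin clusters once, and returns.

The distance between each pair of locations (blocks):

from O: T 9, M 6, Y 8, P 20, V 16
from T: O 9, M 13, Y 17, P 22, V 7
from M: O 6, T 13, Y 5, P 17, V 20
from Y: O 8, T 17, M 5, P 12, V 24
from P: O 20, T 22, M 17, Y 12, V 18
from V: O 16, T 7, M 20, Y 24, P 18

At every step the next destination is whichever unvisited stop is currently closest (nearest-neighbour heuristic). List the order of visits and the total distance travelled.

From O: distances to unvisited — M=6, Y=8, T=9, V=16, P=20. Nearest is M (6).
From M: distances to unvisited — Y=5, T=13, P=17, V=20. Nearest is Y (5).
From Y: distances to unvisited — P=12, T=17, V=24. Nearest is P (12).
From P: distances to unvisited — V=18, T=22. Nearest is V (18).
From V: distances to unvisited — T=7. Nearest is T (7).
Return T→O: 9.
Total = 6 + 5 + 12 + 18 + 7 + 9 = 57.

57 blocks along O → M → Y → P → V → T → O.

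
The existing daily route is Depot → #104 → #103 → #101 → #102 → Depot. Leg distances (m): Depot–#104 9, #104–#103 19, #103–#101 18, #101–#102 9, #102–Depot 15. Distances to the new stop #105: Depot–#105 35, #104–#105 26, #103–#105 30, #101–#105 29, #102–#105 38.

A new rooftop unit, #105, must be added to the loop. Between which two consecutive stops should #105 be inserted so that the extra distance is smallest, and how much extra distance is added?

Minimum extra distance: 37 m, inserting #105 between #104 and #103.

Insertion cost between consecutive stops i–j is d(i,#105) + d(#105,j) − d(i,j):
  between Depot and #104: 35 + 26 − 9 = 52
  between #104 and #103: 26 + 30 − 19 = 37
  between #103 and #101: 30 + 29 − 18 = 41
  between #101 and #102: 29 + 38 − 9 = 58
  between #102 and Depot: 38 + 35 − 15 = 58
Cheapest insertion is between #104 and #103, adding 37.
New total = 70 + 37 = 107.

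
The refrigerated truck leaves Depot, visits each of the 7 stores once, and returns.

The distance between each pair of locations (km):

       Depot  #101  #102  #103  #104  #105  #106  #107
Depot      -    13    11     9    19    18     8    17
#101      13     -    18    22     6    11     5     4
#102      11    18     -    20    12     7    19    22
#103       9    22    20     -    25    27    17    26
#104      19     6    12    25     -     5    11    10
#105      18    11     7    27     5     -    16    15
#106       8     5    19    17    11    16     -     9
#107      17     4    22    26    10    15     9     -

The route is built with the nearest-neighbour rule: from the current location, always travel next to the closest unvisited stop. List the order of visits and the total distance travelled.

68 km along Depot → #106 → #101 → #107 → #104 → #105 → #102 → #103 → Depot.

Depot → [#106:8 / #103:9 / #102:11 / #101:13 / #107:17 / #105:18 / #104:19] → #106 (8)
#106 → [#101:5 / #107:9 / #104:11 / #105:16 / #103:17 / #102:19] → #101 (5)
#101 → [#107:4 / #104:6 / #105:11 / #102:18 / #103:22] → #107 (4)
#107 → [#104:10 / #105:15 / #102:22 / #103:26] → #104 (10)
#104 → [#105:5 / #102:12 / #103:25] → #105 (5)
#105 → [#102:7 / #103:27] → #102 (7)
#102 → [#103:20] → #103 (20)
Return #103→Depot: 9.
Total = 8 + 5 + 4 + 10 + 5 + 7 + 20 + 9 = 68.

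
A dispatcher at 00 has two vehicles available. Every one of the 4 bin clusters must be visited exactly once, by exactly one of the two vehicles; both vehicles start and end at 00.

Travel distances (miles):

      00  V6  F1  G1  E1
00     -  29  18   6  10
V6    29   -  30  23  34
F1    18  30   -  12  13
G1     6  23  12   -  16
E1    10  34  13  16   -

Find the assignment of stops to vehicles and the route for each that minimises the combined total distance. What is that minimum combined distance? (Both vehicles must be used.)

94 miles — the smallest possible combined total.

There are 2^3 − 1 = 7 ways to divide the 4 stops into two non-empty groups. For each, the best each vehicle can do is its own shortest tour through its group:
  {V6} + {F1, G1, E1}: 58 + 41 = 99
  {F1} + {V6, G1, E1}: 36 + 73 = 109
  {V6, F1} + {G1, E1}: 77 + 32 = 109
  {G1} + {V6, F1, E1}: 12 + 82 = 94
  {V6, G1} + {F1, E1}: 58 + 41 = 99
  {F1, G1} + {V6, E1}: 36 + 73 = 109
  … (7 splits in total)
Best: vehicle 1 00 → G1 → 00 = 12; vehicle 2 00 → V6 → F1 → E1 → 00 = 82; combined 94.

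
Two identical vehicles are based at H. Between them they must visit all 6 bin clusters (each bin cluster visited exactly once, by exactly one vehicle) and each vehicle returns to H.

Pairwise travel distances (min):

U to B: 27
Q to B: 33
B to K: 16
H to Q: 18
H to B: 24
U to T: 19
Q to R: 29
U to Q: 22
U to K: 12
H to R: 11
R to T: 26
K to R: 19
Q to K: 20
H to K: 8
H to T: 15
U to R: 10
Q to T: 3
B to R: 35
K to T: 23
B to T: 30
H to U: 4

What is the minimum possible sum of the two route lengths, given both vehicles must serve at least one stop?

There are 2^5 − 1 = 31 ways to divide the 6 stops into two non-empty groups. For each, the best each vehicle can do is its own shortest tour through its group:
  {U} + {Q, B, K, R, T}: 8 + 97 = 105
  {Q} + {U, B, K, R, T}: 36 + 94 = 130
  {U, Q} + {B, K, R, T}: 44 + 91 = 135
  {B} + {U, Q, K, R, T}: 48 + 71 = 119
  {U, B} + {Q, K, R, T}: 55 + 68 = 123
  {Q, B} + {U, K, R, T}: 75 + 71 = 146
  … (31 splits in total)
  {U, R} + {Q, B, K, T}: 25 + 75 = 100  ← best
Best: vehicle 1 H → U → R → H = 25; vehicle 2 H → Q → T → B → K → H = 75; combined 100.

Minimum combined distance: 100 min.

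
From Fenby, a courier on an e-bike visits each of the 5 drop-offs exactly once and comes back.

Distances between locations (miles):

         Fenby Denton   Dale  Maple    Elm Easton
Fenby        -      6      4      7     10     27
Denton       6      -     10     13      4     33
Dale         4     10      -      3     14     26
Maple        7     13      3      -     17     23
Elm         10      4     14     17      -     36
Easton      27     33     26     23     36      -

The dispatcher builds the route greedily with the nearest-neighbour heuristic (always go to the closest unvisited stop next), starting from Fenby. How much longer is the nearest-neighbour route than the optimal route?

Excess over optimum: 11 miles.

From Fenby: Dale=4, Denton=6, Maple=7, Elm=10, Easton=27 → choose Dale (4).
From Dale: Maple=3, Denton=10, Elm=14, Easton=26 → choose Maple (3).
From Maple: Denton=13, Elm=17, Easton=23 → choose Denton (13).
From Denton: Elm=4, Easton=33 → choose Elm (4).
From Elm: Easton=36 → choose Easton (36).
NN route Fenby → Dale → Maple → Denton → Elm → Easton → Fenby costs 87.
Optimal: Fenby → Denton → Elm → Easton → Maple → Dale → Fenby costs 76 (by enumerating all 60 distinct tours).
Excess = 87 − 76 = 11.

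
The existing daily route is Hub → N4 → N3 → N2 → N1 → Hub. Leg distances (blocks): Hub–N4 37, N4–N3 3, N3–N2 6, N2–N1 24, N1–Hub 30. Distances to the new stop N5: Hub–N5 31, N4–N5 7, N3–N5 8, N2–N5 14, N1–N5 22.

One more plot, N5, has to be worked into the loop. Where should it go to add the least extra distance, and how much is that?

Adding 1 blocks by placing N5 on the Hub–N4 leg.

Insertion cost between consecutive stops i–j is d(i,N5) + d(N5,j) − d(i,j):
  between Hub and N4: 31 + 7 − 37 = 1
  between N4 and N3: 7 + 8 − 3 = 12
  between N3 and N2: 8 + 14 − 6 = 16
  between N2 and N1: 14 + 22 − 24 = 12
  between N1 and Hub: 22 + 31 − 30 = 23
Cheapest insertion is between Hub and N4, adding 1.
New total = 100 + 1 = 101.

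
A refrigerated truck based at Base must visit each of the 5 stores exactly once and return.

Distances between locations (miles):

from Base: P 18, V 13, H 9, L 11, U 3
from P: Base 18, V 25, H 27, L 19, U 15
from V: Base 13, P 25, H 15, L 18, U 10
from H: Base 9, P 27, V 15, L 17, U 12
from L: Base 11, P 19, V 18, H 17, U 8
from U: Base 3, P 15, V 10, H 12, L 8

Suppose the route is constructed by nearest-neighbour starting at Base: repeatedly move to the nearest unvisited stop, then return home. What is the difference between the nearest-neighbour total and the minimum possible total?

Base: U=3, H=9, L=11, V=13, P=18 ⇒ U
U: L=8, V=10, H=12, P=15 ⇒ L
L: H=17, V=18, P=19 ⇒ H
H: V=15, P=27 ⇒ V
V: P=25 ⇒ P
NN route Base → U → L → H → V → P → Base costs 86.
Optimal: Base → P → L → U → V → H → Base costs 79 (by enumerating all 60 distinct tours).
Excess = 86 − 79 = 7.

Excess over optimum: 7 miles.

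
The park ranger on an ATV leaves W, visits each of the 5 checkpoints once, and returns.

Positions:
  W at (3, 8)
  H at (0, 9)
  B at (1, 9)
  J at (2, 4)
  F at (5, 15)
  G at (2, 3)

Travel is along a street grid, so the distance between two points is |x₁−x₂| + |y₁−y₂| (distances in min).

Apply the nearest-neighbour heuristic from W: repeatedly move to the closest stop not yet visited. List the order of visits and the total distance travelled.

W → [B:3 / H:4 / J:5 / G:6 / F:9] → B (3)
B → [H:1 / J:6 / G:7 / F:10] → H (1)
H → [J:7 / G:8 / F:11] → J (7)
J → [G:1 / F:14] → G (1)
G → [F:15] → F (15)
Return F→W: 9.
Total = 3 + 1 + 7 + 1 + 15 + 9 = 36.

36 min along W → B → H → J → G → F → W.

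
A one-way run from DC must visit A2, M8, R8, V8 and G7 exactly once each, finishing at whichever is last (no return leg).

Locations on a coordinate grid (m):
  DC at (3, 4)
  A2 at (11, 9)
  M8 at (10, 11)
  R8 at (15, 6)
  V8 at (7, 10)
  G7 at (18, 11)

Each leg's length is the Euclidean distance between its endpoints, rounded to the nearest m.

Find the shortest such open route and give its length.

Shortest open route: 23 m.

There are 5! = 120 possible orderings.
DC - A2 - M8 - R8 - V8 - G7: 9+2+7+9+11 = 38
DC - A2 - M8 - R8 - G7 - V8: 9+2+7+6+11 = 35
DC - A2 - M8 - V8 - R8 - G7: 9+2+3+9+6 = 29
DC - A2 - M8 - V8 - G7 - R8: 9+2+3+11+6 = 31
DC - A2 - M8 - G7 - R8 - V8: 9+2+8+6+9 = 34
DC - A2 - M8 - G7 - V8 - R8: 9+2+8+11+9 = 39
DC - A2 - R8 - M8 - V8 - G7: 9+5+7+3+11 = 35
DC - A2 - R8 - M8 - G7 - V8: 9+5+7+8+11 = 40
DC - A2 - R8 - V8 - M8 - G7: 9+5+9+3+8 = 34
DC - A2 - R8 - V8 - G7 - M8: 9+5+9+11+8 = 42
DC - A2 - R8 - G7 - M8 - V8: 9+5+6+8+3 = 31
DC - A2 - R8 - G7 - V8 - M8: 9+5+6+11+3 = 34
DC - A2 - V8 - M8 - R8 - G7: 9+4+3+7+6 = 29
DC - A2 - V8 - M8 - G7 - R8: 9+4+3+8+6 = 30
… (106 more)
DC - V8 - M8 - A2 - R8 - G7: 7+3+2+5+6 = 23  ← best
The minimum is 23.
One shortest path: DC → V8 → M8 → A2 → R8 → G7.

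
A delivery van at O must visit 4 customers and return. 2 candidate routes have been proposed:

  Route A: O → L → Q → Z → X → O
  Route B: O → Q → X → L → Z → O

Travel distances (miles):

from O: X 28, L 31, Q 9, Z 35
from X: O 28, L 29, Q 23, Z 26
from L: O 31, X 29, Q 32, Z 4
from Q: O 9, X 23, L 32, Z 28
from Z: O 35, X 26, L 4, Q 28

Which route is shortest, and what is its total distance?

Shortest is Route B, total 100 miles.

Route A: 31 + 32 + 28 + 26 + 28 = 145
Route B: 9 + 23 + 29 + 4 + 35 = 100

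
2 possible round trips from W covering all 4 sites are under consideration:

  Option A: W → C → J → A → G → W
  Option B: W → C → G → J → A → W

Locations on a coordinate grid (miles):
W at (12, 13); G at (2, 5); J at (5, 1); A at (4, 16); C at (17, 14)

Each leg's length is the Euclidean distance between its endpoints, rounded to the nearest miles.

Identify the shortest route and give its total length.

Option A: 5 + 18 + 15 + 11 + 13 = 62
Option B: 5 + 17 + 5 + 15 + 9 = 51

51 miles — Option B is the shortest.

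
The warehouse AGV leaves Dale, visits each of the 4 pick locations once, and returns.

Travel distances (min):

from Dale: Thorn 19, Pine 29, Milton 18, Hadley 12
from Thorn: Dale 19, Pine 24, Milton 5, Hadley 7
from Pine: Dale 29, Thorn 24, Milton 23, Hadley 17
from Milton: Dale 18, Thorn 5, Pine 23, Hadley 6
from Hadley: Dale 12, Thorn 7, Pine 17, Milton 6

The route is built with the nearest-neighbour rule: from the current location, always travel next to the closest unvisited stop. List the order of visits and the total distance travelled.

At Dale the remaining stops are Hadley 12, Milton 18, Thorn 19, Pine 29; go to Hadley.
At Hadley the remaining stops are Milton 6, Thorn 7, Pine 17; go to Milton.
At Milton the remaining stops are Thorn 5, Pine 23; go to Thorn.
At Thorn the remaining stops are Pine 24; go to Pine.
Return Pine→Dale: 29.
Total = 12 + 6 + 5 + 24 + 29 = 76.

Total distance 76 min via the nearest-neighbour route Dale → Hadley → Milton → Thorn → Pine → Dale.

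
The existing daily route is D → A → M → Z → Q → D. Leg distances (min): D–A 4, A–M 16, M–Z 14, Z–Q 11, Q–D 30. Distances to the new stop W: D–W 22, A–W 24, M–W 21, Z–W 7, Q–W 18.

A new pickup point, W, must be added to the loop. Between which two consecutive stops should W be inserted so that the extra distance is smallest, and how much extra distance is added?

Insertion cost between consecutive stops i–j is d(i,W) + d(W,j) − d(i,j):
  between D and A: 22 + 24 − 4 = 42
  between A and M: 24 + 21 − 16 = 29
  between M and Z: 21 + 7 − 14 = 14
  between Z and Q: 7 + 18 − 11 = 14
  between Q and D: 18 + 22 − 30 = 10
Cheapest insertion is between Q and D, adding 10.
New total = 75 + 10 = 85.

Minimum extra distance: 10 min, inserting W between Q and D.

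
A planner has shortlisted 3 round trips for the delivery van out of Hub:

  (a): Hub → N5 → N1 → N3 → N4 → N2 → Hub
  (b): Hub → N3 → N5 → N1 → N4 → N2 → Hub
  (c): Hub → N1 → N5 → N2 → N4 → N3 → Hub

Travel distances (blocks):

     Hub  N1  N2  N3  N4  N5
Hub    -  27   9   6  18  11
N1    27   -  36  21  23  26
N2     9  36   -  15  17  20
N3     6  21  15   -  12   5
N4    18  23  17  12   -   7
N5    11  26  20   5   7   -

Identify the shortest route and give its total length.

(a): 11 + 26 + 21 + 12 + 17 + 9 = 96
(b): 6 + 5 + 26 + 23 + 17 + 9 = 86
(c): 27 + 26 + 20 + 17 + 12 + 6 = 108

Shortest is (b), total 86 blocks.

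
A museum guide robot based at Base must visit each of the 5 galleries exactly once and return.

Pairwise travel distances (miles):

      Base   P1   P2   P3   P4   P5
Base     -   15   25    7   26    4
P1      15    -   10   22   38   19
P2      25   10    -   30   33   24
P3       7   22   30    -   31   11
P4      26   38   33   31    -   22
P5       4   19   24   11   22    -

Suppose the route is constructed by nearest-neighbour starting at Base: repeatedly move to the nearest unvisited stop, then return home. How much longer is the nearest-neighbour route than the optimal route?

From Base: P5=4, P3=7, P1=15, P2=25, P4=26 → choose P5 (4).
From P5: P3=11, P1=19, P4=22, P2=24 → choose P3 (11).
From P3: P1=22, P2=30, P4=31 → choose P1 (22).
From P1: P2=10, P4=38 → choose P2 (10).
From P2: P4=33 → choose P4 (33).
NN route Base → P5 → P3 → P1 → P2 → P4 → Base costs 106.
Optimal: Base → P1 → P2 → P4 → P5 → P3 → Base costs 98 (by enumerating all 60 distinct tours).
Excess = 106 − 98 = 8.

Excess over optimum: 8 miles.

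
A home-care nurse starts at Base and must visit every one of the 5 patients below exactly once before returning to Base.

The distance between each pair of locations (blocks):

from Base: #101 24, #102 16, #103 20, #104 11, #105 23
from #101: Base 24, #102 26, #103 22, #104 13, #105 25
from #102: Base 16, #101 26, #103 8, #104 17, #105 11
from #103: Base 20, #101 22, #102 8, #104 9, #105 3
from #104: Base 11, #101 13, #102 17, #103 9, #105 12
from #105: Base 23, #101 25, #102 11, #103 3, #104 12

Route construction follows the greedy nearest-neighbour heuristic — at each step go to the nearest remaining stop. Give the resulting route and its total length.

At Base the remaining stops are #104 11, #102 16, #103 20, #105 23, #101 24; go to #104.
At #104 the remaining stops are #103 9, #105 12, #101 13, #102 17; go to #103.
At #103 the remaining stops are #105 3, #102 8, #101 22; go to #105.
At #105 the remaining stops are #102 11, #101 25; go to #102.
At #102 the remaining stops are #101 26; go to #101.
Return #101→Base: 24.
Total = 11 + 9 + 3 + 11 + 26 + 24 = 84.

Total distance 84 blocks via the nearest-neighbour route Base → #104 → #103 → #105 → #102 → #101 → Base.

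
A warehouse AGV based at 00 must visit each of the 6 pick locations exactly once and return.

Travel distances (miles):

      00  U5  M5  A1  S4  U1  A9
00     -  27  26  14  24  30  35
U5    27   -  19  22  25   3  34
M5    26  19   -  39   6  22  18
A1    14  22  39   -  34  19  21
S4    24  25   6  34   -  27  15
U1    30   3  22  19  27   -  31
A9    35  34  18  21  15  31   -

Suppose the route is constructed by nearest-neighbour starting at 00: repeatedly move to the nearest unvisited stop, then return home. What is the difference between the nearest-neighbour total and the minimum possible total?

3 miles longer than the optimal tour.

00: A1=14, S4=24, M5=26, U5=27, U1=30, A9=35 ⇒ A1
A1: U1=19, A9=21, U5=22, S4=34, M5=39 ⇒ U1
U1: U5=3, M5=22, S4=27, A9=31 ⇒ U5
U5: M5=19, S4=25, A9=34 ⇒ M5
M5: S4=6, A9=18 ⇒ S4
S4: A9=15 ⇒ A9
NN route 00 → A1 → U1 → U5 → M5 → S4 → A9 → 00 costs 111.
Optimal: 00 → U5 → U1 → M5 → S4 → A9 → A1 → 00 costs 108 (by enumerating all 360 distinct tours).
Excess = 111 − 108 = 3.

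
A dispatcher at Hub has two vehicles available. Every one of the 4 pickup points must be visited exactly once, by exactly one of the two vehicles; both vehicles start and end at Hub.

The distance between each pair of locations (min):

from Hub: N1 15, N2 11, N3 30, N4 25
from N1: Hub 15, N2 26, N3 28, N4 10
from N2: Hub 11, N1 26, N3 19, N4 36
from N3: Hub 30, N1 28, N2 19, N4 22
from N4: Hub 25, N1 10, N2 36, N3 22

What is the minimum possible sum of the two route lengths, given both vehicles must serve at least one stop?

Try each way of splitting the stops between the two vehicles (each non-empty) and, for each split, find the best tour for each vehicle:
  {N1} + {N2, N3, N4}: 30 + 77 = 107
  {N2} + {N1, N3, N4}: 22 + 77 = 99
  {N1, N2} + {N3, N4}: 52 + 77 = 129
  {N3} + {N1, N2, N4}: 60 + 72 = 132
  {N1, N3} + {N2, N4}: 73 + 72 = 145
  {N2, N3} + {N1, N4}: 60 + 50 = 110
  … (7 splits in total)
Best: vehicle 1 Hub → N2 → Hub = 22; vehicle 2 Hub → N1 → N4 → N3 → Hub = 77; combined 99.

Minimum combined distance: 99 min.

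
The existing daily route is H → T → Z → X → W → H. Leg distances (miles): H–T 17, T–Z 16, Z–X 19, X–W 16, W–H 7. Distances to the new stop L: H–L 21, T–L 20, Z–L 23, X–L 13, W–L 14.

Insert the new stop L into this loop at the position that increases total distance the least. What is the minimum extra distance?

Minimum extra distance: 11 miles, inserting L between X and W.

Insertion cost between consecutive stops i–j is d(i,L) + d(L,j) − d(i,j):
  between H and T: 21 + 20 − 17 = 24
  between T and Z: 20 + 23 − 16 = 27
  between Z and X: 23 + 13 − 19 = 17
  between X and W: 13 + 14 − 16 = 11
  between W and H: 14 + 21 − 7 = 28
Cheapest insertion is between X and W, adding 11.
New total = 75 + 11 = 86.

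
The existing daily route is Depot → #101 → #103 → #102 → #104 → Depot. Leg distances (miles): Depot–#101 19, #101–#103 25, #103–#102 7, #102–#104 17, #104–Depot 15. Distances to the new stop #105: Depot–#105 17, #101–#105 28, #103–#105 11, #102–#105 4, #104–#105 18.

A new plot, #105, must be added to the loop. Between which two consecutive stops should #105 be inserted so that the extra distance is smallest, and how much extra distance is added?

Insertion cost between consecutive stops i–j is d(i,#105) + d(#105,j) − d(i,j):
  between Depot and #101: 17 + 28 − 19 = 26
  between #101 and #103: 28 + 11 − 25 = 14
  between #103 and #102: 11 + 4 − 7 = 8
  between #102 and #104: 4 + 18 − 17 = 5
  between #104 and Depot: 18 + 17 − 15 = 20
Cheapest insertion is between #102 and #104, adding 5.
New total = 83 + 5 = 88.

Adding 5 miles by placing #105 on the #102–#104 leg.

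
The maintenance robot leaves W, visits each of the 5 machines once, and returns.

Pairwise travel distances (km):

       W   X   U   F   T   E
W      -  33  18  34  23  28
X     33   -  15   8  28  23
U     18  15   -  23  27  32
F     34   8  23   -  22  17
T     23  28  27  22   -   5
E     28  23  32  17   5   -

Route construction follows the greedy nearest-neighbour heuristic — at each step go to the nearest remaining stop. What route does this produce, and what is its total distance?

Nearest-neighbour total = 86 km; route W → U → X → F → E → T → W.

From W: distances to unvisited — U=18, T=23, E=28, X=33, F=34. Nearest is U (18).
From U: distances to unvisited — X=15, F=23, T=27, E=32. Nearest is X (15).
From X: distances to unvisited — F=8, E=23, T=28. Nearest is F (8).
From F: distances to unvisited — E=17, T=22. Nearest is E (17).
From E: distances to unvisited — T=5. Nearest is T (5).
Return T→W: 23.
Total = 18 + 15 + 8 + 17 + 5 + 23 = 86.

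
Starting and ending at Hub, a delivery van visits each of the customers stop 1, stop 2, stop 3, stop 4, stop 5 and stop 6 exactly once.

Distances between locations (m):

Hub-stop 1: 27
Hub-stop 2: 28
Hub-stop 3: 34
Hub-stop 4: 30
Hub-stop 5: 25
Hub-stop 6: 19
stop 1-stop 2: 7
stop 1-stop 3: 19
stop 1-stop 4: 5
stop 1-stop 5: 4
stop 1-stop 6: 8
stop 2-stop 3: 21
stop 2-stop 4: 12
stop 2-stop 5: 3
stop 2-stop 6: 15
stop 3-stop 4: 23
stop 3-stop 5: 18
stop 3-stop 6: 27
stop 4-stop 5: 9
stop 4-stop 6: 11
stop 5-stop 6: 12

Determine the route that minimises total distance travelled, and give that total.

With 6 stops there are 6!/2 = 360 distinct round trips (a route and its reverse cost the same).
Hub→stop 1→stop 2→stop 3→stop 4→stop 5→stop 6→Hub: 27+7+21+23+9+12+19 = 118
Hub→stop 1→stop 2→stop 3→stop 4→stop 6→stop 5→Hub: 27+7+21+23+11+12+25 = 126
Hub→stop 1→stop 2→stop 3→stop 5→stop 4→stop 6→Hub: 27+7+21+18+9+11+19 = 112
Hub→stop 1→stop 2→stop 3→stop 5→stop 6→stop 4→Hub: 27+7+21+18+12+11+30 = 126
Hub→stop 1→stop 2→stop 3→stop 6→stop 4→stop 5→Hub: 27+7+21+27+11+9+25 = 127
Hub→stop 1→stop 2→stop 3→stop 6→stop 5→stop 4→Hub: 27+7+21+27+12+9+30 = 133
Hub→stop 1→stop 2→stop 4→stop 3→stop 5→stop 6→Hub: 27+7+12+23+18+12+19 = 118
Hub→stop 1→stop 2→stop 4→stop 3→stop 6→stop 5→Hub: 27+7+12+23+27+12+25 = 133
… (352 more)
Hub→stop 3→stop 2→stop 5→stop 1→stop 4→stop 6→Hub: 34+21+3+4+5+11+19 = 97  ← best
The minimum is 97.
One optimal route: Hub → stop 3 → stop 2 → stop 5 → stop 1 → stop 4 → stop 6 → Hub (or its reverse).

Minimum total distance: 97 m.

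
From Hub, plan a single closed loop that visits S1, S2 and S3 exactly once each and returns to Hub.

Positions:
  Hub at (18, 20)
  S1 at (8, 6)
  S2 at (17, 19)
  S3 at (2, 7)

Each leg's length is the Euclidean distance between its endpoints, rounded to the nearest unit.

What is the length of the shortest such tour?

With 3 stops there are 3!/2 = 3 distinct round trips (a route and its reverse cost the same).
Hub → S1 → S2 → S3 → Hub: 17+16+19+21 = 73
Hub → S1 → S3 → S2 → Hub: 17+6+19+1 = 43
Hub → S2 → S1 → S3 → Hub: 1+16+6+21 = 44
The minimum is 43.
One optimal route: Hub → S1 → S3 → S2 → Hub (or its reverse).

Minimum total distance: 43.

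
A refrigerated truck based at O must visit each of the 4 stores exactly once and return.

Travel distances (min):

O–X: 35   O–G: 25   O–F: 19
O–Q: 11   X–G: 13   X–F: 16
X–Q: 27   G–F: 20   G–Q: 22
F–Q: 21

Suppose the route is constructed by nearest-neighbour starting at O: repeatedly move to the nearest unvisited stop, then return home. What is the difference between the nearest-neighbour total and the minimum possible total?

From O: Q=11, F=19, G=25, X=35 → choose Q (11).
From Q: F=21, G=22, X=27 → choose F (21).
From F: X=16, G=20 → choose X (16).
From X: G=13 → choose G (13).
NN route O → Q → F → X → G → O costs 86.
Optimal: O → F → X → G → Q → O costs 81 (by enumerating all 12 distinct tours).
Excess = 86 − 81 = 5.

Excess over optimum: 5 min.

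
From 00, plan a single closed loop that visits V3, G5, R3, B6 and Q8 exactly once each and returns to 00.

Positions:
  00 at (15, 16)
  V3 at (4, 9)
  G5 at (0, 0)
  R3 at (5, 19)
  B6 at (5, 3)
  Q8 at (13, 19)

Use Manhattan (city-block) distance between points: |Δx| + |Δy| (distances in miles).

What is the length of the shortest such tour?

68 miles — the shortest possible round trip.

00→V3→G5→R3→B6→Q8→00: 18+13+24+16+24+5 = 100
00→V3→G5→R3→Q8→B6→00: 18+13+24+8+24+23 = 110
00→V3→G5→B6→R3→Q8→00: 18+13+8+16+8+5 = 68
00→V3→G5→B6→Q8→R3→00: 18+13+8+24+8+13 = 84
00→V3→G5→Q8→R3→B6→00: 18+13+32+8+16+23 = 110
00→V3→G5→Q8→B6→R3→00: 18+13+32+24+16+13 = 116
00→V3→R3→G5→B6→Q8→00: 18+11+24+8+24+5 = 90
00→V3→R3→G5→Q8→B6→00: 18+11+24+32+24+23 = 132
00→V3→R3→B6→G5→Q8→00: 18+11+16+8+32+5 = 90
00→V3→R3→B6→Q8→G5→00: 18+11+16+24+32+31 = 132
00→V3→R3→Q8→G5→B6→00: 18+11+8+32+8+23 = 100
00→V3→R3→Q8→B6→G5→00: 18+11+8+24+8+31 = 100
00→V3→B6→G5→R3→Q8→00: 18+7+8+24+8+5 = 70
00→V3→B6→G5→Q8→R3→00: 18+7+8+32+8+13 = 86
… (46 more)
The minimum is 68.
One optimal route: 00 → V3 → G5 → B6 → R3 → Q8 → 00 (or its reverse).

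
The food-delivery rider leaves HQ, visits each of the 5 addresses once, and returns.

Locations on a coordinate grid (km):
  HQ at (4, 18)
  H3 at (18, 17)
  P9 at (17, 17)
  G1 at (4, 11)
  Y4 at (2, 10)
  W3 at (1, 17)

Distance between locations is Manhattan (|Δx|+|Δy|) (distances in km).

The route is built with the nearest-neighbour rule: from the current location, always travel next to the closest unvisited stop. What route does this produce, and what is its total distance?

At HQ the remaining stops are W3 4, G1 7, Y4 10, P9 14, H3 15; go to W3.
At W3 the remaining stops are Y4 8, G1 9, P9 16, H3 17; go to Y4.
At Y4 the remaining stops are G1 3, P9 22, H3 23; go to G1.
At G1 the remaining stops are P9 19, H3 20; go to P9.
At P9 the remaining stops are H3 1; go to H3.
Return H3→HQ: 15.
Total = 4 + 8 + 3 + 19 + 1 + 15 = 50.

Nearest-neighbour total = 50 km; route HQ → W3 → Y4 → G1 → P9 → H3 → HQ.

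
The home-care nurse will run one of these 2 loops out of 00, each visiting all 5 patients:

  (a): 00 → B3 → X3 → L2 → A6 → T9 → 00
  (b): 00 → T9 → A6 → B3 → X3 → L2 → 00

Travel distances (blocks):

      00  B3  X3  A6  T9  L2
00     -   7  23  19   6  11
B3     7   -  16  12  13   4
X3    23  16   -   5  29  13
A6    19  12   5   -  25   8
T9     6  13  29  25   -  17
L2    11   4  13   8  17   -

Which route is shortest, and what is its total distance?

(a): 7 + 16 + 13 + 8 + 25 + 6 = 75
(b): 6 + 25 + 12 + 16 + 13 + 11 = 83

Shortest is (a), total 75 blocks.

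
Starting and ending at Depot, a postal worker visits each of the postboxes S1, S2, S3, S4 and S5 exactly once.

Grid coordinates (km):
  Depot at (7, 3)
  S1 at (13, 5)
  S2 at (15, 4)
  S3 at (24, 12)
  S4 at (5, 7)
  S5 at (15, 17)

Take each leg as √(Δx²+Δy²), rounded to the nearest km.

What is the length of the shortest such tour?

There are 60 distinct closed tours to check (reversals are equivalent).
Depot-S1-S2-S3-S4-S5-Depot: 6+2+12+20+14+16 = 70
Depot-S1-S2-S3-S5-S4-Depot: 6+2+12+10+14+4 = 48
Depot-S1-S2-S4-S3-S5-Depot: 6+2+10+20+10+16 = 64
Depot-S1-S2-S4-S5-S3-Depot: 6+2+10+14+10+19 = 61
Depot-S1-S2-S5-S3-S4-Depot: 6+2+13+10+20+4 = 55
Depot-S1-S2-S5-S4-S3-Depot: 6+2+13+14+20+19 = 74
Depot-S1-S3-S2-S4-S5-Depot: 6+13+12+10+14+16 = 71
Depot-S1-S3-S2-S5-S4-Depot: 6+13+12+13+14+4 = 62
Depot-S1-S3-S4-S2-S5-Depot: 6+13+20+10+13+16 = 78
Depot-S1-S3-S4-S5-S2-Depot: 6+13+20+14+13+8 = 74
Depot-S1-S3-S5-S2-S4-Depot: 6+13+10+13+10+4 = 56
Depot-S1-S3-S5-S4-S2-Depot: 6+13+10+14+10+8 = 61
Depot-S1-S4-S2-S3-S5-Depot: 6+8+10+12+10+16 = 62
Depot-S1-S4-S2-S5-S3-Depot: 6+8+10+13+10+19 = 66
… (46 more)
The minimum is 48.
One optimal route: Depot → S1 → S2 → S3 → S5 → S4 → Depot (or its reverse).

48 km — the shortest possible round trip.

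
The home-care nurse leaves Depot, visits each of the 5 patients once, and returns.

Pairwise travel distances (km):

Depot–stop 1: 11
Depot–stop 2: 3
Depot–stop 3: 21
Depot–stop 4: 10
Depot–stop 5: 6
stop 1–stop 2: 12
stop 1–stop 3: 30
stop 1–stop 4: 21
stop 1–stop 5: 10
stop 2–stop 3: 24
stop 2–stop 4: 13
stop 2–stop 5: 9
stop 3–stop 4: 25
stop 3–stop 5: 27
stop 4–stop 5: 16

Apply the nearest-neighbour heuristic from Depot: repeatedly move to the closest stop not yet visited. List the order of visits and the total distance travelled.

Depot → [stop 2:3 / stop 5:6 / stop 4:10 / stop 1:11 / stop 3:21] → stop 2 (3)
stop 2 → [stop 5:9 / stop 1:12 / stop 4:13 / stop 3:24] → stop 5 (9)
stop 5 → [stop 1:10 / stop 4:16 / stop 3:27] → stop 1 (10)
stop 1 → [stop 4:21 / stop 3:30] → stop 4 (21)
stop 4 → [stop 3:25] → stop 3 (25)
Return stop 3→Depot: 21.
Total = 3 + 9 + 10 + 21 + 25 + 21 = 89.

Nearest-neighbour total = 89 km; route Depot → stop 2 → stop 5 → stop 1 → stop 4 → stop 3 → Depot.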